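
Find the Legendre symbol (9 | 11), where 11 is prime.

Euler's criterion: (9/11) ≡ 9^5 (mod 11).
9^2 ≡ 4 (mod 11)
9^4 ≡ 5 (mod 11)
9^5 = 9^(4+1) ≡ 1 (mod 11).
Result is 1, so (9/11) = 1.

1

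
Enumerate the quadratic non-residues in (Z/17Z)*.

3,5,6,7,10,11,12,14

Square k = 1,…,8 (k and 17−k give the same square):
1²=1, 2²=4, 3²=9, 4²=16, 5²≡8, 6²≡2, 7²≡15, 8²≡13 (mod 17).
The residues are {1, 2, 4, 8, 9, 13, 15, 16}; the non-residues are the remaining 8 nonzero classes.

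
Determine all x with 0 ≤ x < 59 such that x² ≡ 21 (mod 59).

Since 59 ≡ 3 (mod 4), a square root of 21 is 21^((59+1)/4) = 21^15 mod 59.
Repeated squaring: 21^2≡28, 21^4≡17, 21^8≡53 (mod 59).
21^15 = 21^(8+4+2+1) ≡ 27 (mod 59).
Check: 27² = 729 ≡ 21 (mod 59). The two roots are 27 and 32.

27, 32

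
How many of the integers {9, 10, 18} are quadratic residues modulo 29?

(9/29) = +1 → QR.
(10/29) = -1 → non-residue.
(18/29) = -1 → non-residue.
Total quadratic residues among the 3: 1.

1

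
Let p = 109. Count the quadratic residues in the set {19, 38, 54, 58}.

(19/109) = -1 → non-residue.
(38/109) = +1 → QR.
(54/109) = -1 → non-residue.
(58/109) = -1 → non-residue.
Total quadratic residues among the 4: 1.

1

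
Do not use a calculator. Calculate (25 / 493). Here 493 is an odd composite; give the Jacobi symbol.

Reciprocity: 25 ≡ 1 and 493 ≡ 1 (mod 4), so (25/493) = +(493/25).
Reduce top mod 25: now compute (18/25).
Pull out 2: since 25 ≡ 1 (mod 8), (2/25) = +1.
Reciprocity: 9 ≡ 1 and 25 ≡ 1 (mod 4), so (9/25) = +(25/9).
Reduce top mod 9: now compute (7/9).
Reciprocity: 7 ≡ 3 and 9 ≡ 1 (mod 4), so (7/9) = +(9/7).
Reduce top mod 7: now compute (2/7).
Pull out 2: since 7 ≡ 7 (mod 8), (2/7) = +1.
Reached (1/7) = 1. Collecting the sign flips along the way, the symbol is +1.

1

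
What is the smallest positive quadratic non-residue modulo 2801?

3

(2/2801) = +1, so 2 is a residue.
(3/2801) = −1, so 3 is the smallest positive non-residue mod 2801.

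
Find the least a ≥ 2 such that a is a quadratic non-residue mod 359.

7

(2/359) = +1, so 2 is a residue.
(3/359) = +1, so 3 is a residue.
(4/359) = +1, so 4 is a residue.
(5/359) = +1, so 5 is a residue.
(6/359) = +1, so 6 is a residue.
(7/359) = −1, so 7 is the smallest positive non-residue mod 359.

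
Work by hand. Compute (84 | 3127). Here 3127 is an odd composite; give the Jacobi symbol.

Pull out 2^2: since 3127 ≡ 7 (mod 8), (2/3127) = +1, so (2/3127)^2 = +1.
Reciprocity: 21 ≡ 1 and 3127 ≡ 3 (mod 4), so (21/3127) = +(3127/21).
Reduce top mod 21: now compute (19/21).
Reciprocity: 19 ≡ 3 and 21 ≡ 1 (mod 4), so (19/21) = +(21/19).
Reduce top mod 19: now compute (2/19).
Pull out 2: since 19 ≡ 3 (mod 8), (2/19) = -1.
Reached (1/19) = 1. Collecting the sign flips along the way, the symbol is -1.

-1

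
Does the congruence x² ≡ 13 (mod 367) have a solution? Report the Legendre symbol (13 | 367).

1

Euler's criterion: (13/367) ≡ 13^183 (mod 367).
13^2 ≡ 169 (mod 367)
13^4 ≡ 302 (mod 367)
13^8 ≡ 188 (mod 367)
13^16 ≡ 112 (mod 367)
13^32 ≡ 66 (mod 367)
13^64 ≡ 319 (mod 367)
13^128 ≡ 102 (mod 367)
13^183 = 13^(128+32+16+4+2+1) ≡ 1 (mod 367).
Result is 1, so (13/367) = 1.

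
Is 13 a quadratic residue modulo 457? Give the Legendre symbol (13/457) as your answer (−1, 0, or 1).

-1

Euler's criterion: (13/457) ≡ 13^228 (mod 457).
13^2 ≡ 169 (mod 457)
13^4 ≡ 227 (mod 457)
13^8 ≡ 345 (mod 457)
13^16 ≡ 205 (mod 457)
13^32 ≡ 438 (mod 457)
13^64 ≡ 361 (mod 457)
13^128 ≡ 76 (mod 457)
13^228 = 13^(128+64+32+4) ≡ 456 (mod 457).
Result is 456 ≡ −1, so (13/457) = −1.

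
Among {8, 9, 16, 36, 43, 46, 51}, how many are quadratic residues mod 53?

(8/53) = -1 → non-residue.
(9/53) = +1 → QR.
(16/53) = +1 → QR.
(36/53) = +1 → QR.
(43/53) = +1 → QR.
(46/53) = +1 → QR.
(51/53) = -1 → non-residue.
Total quadratic residues among the 7: 5.

5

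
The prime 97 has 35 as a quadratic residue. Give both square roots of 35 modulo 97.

97 ≡ 1 (mod 4), so we find a root by search.
Trying successive values, 36² = 1296 ≡ 35 (mod 97). The other root is 97 − 36 = 61.

36, 61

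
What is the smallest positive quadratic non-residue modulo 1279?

3

(2/1279) = +1, so 2 is a residue.
(3/1279) = −1, so 3 is the smallest positive non-residue mod 1279.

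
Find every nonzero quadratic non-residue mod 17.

3,5,6,7,10,11,12,14

Square k = 1,…,8 (k and 17−k give the same square):
1²=1, 2²=4, 3²=9, 4²=16, 5²≡8, 6²≡2, 7²≡15, 8²≡13 (mod 17).
The residues are {1, 2, 4, 8, 9, 13, 15, 16}; the non-residues are the remaining 8 nonzero classes.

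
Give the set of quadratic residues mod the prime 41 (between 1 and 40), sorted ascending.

1, 2, 4, 5, 8, 9, 10, 16, 18, 20, 21, 23, 25, 31, 32, 33, 36, 37, 39, 40

Square k = 1,…,20 (k and 41−k give the same square):
1²=1, 2²=4, 3²=9, 4²=16, 5²=25, 6²=36, 7²≡8, 8²≡23, 9²≡40, 10²≡18, 11²≡39, 12²≡21, 13²≡5, 14²≡32, 15²≡20, 16²≡10, 17²≡2, 18²≡37, 19²≡33, 20²≡31 (mod 41).
So the quadratic residues mod 41 are {1, 2, 4, 5, 8, 9, 10, 16, 18, 20, 21, 23, 25, 31, 32, 33, 36, 37, 39, 40}.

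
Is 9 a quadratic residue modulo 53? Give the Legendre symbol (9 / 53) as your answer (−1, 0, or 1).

1

Euler's criterion: (9/53) ≡ 9^26 (mod 53).
9^2 ≡ 28 (mod 53)
9^4 ≡ 42 (mod 53)
9^8 ≡ 15 (mod 53)
9^16 ≡ 13 (mod 53)
9^26 = 9^(16+8+2) ≡ 1 (mod 53).
Result is 1, so (9/53) = 1.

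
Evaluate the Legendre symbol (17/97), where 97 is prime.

-1

Euler's criterion: (17/97) ≡ 17^48 (mod 97).
17^2 ≡ 95 (mod 97)
17^4 ≡ 4 (mod 97)
17^8 ≡ 16 (mod 97)
17^16 ≡ 62 (mod 97)
17^32 ≡ 61 (mod 97)
17^48 = 17^(32+16) ≡ 96 (mod 97).
Result is 96 ≡ −1, so (17/97) = −1.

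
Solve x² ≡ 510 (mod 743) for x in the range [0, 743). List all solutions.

65, 678

Since 743 ≡ 3 (mod 4), a square root of 510 is 510^((743+1)/4) = 510^186 mod 743.
Repeated squaring: 510^2≡50, 510^4≡271, 510^8≡627, 510^16≡82, 510^32≡37, 510^64≡626, 510^128≡315 (mod 743).
510^186 = 510^(128+32+16+8+2) ≡ 65 (mod 743).
Check: 65² = 4225 ≡ 510 (mod 743). The two roots are 65 and 678.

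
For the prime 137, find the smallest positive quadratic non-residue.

(2/137) = +1, so 2 is a residue.
(3/137) = −1, so 3 is the smallest positive non-residue mod 137.

3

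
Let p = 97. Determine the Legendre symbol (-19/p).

-1

Euler's criterion: (-19/97) ≡ 78^48 (mod 97).
78^2 ≡ 70 (mod 97)
78^4 ≡ 50 (mod 97)
78^8 ≡ 75 (mod 97)
78^16 ≡ 96 (mod 97)
78^32 ≡ 1 (mod 97)
78^48 = 78^(32+16) ≡ 96 (mod 97).
Result is 96 ≡ −1, so (-19/97) = −1.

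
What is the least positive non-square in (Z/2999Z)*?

17

(2/2999) = +1, so 2 is a residue.
(3/2999) = +1, so 3 is a residue.
(4/2999) = +1, so 4 is a residue.
(5/2999) = +1, so 5 is a residue.
(6/2999) = +1, so 6 is a residue.
(7/2999) = +1, so 7 is a residue.
(8/2999) = +1, so 8 is a residue.
(9/2999) = +1, so 9 is a residue.
(10/2999) = +1, so 10 is a residue.
(11/2999) = +1, so 11 is a residue.
(12/2999) = +1, so 12 is a residue.
(13/2999) = +1, so 13 is a residue.
(14/2999) = +1, so 14 is a residue.
(15/2999) = +1, so 15 is a residue.
(16/2999) = +1, so 16 is a residue.
(17/2999) = −1, so 17 is the smallest positive non-residue mod 2999.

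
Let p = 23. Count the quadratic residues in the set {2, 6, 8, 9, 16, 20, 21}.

(2/23) = +1 → QR.
(6/23) = +1 → QR.
(8/23) = +1 → QR.
(9/23) = +1 → QR.
(16/23) = +1 → QR.
(20/23) = -1 → non-residue.
(21/23) = -1 → non-residue.
Total quadratic residues among the 7: 5.

5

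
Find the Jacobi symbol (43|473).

0

Reciprocity: 43 ≡ 3 and 473 ≡ 1 (mod 4), so (43/473) = +(473/43).
Reduce top mod 43: now compute (0/43).
Top reduces to 0: gcd > 1, so the symbol is 0.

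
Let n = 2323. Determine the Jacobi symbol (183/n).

-1

Reciprocity: 183 ≡ 3 and 2323 ≡ 3 (mod 4), so (183/2323) = −(2323/183).
Reduce top mod 183: now compute (127/183).
Reciprocity: 127 ≡ 3 and 183 ≡ 3 (mod 4), so (127/183) = −(183/127).
Reduce top mod 127: now compute (56/127).
Pull out 2^3: since 127 ≡ 7 (mod 8), (2/127) = +1, so (2/127)^3 = +1.
Reciprocity: 7 ≡ 3 and 127 ≡ 3 (mod 4), so (7/127) = −(127/7).
Reduce top mod 7: now compute (1/7).
Reached (1/7) = 1. Collecting the sign flips along the way, the symbol is -1.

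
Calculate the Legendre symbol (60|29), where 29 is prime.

First reduce: 60 ≡ 2 (mod 29).
Pull out 2: since 29 ≡ 5 (mod 8), (2/29) = -1.
Reached (1/29) = 1. Collecting the sign flips along the way, the symbol is -1.

-1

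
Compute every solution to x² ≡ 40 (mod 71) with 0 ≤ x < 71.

Since 71 ≡ 3 (mod 4), a square root of 40 is 40^((71+1)/4) = 40^18 mod 71.
Repeated squaring: 40^2≡38, 40^4≡24, 40^8≡8, 40^16≡64 (mod 71).
40^18 = 40^(16+2) ≡ 18 (mod 71).
Check: 18² = 324 ≡ 40 (mod 71). The two roots are 18 and 53.

18, 53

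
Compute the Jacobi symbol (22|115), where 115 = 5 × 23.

1

Pull out 2: since 115 ≡ 3 (mod 8), (2/115) = -1.
Reciprocity: 11 ≡ 3 and 115 ≡ 3 (mod 4), so (11/115) = −(115/11).
Reduce top mod 11: now compute (5/11).
Reciprocity: 5 ≡ 1 and 11 ≡ 3 (mod 4), so (5/11) = +(11/5).
Reduce top mod 5: now compute (1/5).
Reached (1/5) = 1. Collecting the sign flips along the way, the symbol is +1.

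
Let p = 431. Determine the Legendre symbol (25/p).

1

Euler's criterion: (25/431) ≡ 25^215 (mod 431).
25^2 ≡ 194 (mod 431)
25^4 ≡ 139 (mod 431)
25^8 ≡ 357 (mod 431)
25^16 ≡ 304 (mod 431)
25^32 ≡ 182 (mod 431)
25^64 ≡ 368 (mod 431)
25^128 ≡ 90 (mod 431)
25^215 = 25^(128+64+16+4+2+1) ≡ 1 (mod 431).
Result is 1, so (25/431) = 1.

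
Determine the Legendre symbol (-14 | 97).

-1

Euler's criterion: (-14/97) ≡ 83^48 (mod 97).
83^2 ≡ 2 (mod 97)
83^4 ≡ 4 (mod 97)
83^8 ≡ 16 (mod 97)
83^16 ≡ 62 (mod 97)
83^32 ≡ 61 (mod 97)
83^48 = 83^(32+16) ≡ 96 (mod 97).
Result is 96 ≡ −1, so (-14/97) = −1.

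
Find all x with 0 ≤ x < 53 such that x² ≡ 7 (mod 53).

22, 31

53 ≡ 1 (mod 4), so we find a root by search.
Trying successive values, 22² = 484 ≡ 7 (mod 53). The other root is 53 − 22 = 31.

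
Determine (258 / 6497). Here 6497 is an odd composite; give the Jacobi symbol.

-1

Pull out 2: since 6497 ≡ 1 (mod 8), (2/6497) = +1.
Reciprocity: 129 ≡ 1 and 6497 ≡ 1 (mod 4), so (129/6497) = +(6497/129).
Reduce top mod 129: now compute (47/129).
Reciprocity: 47 ≡ 3 and 129 ≡ 1 (mod 4), so (47/129) = +(129/47).
Reduce top mod 47: now compute (35/47).
Reciprocity: 35 ≡ 3 and 47 ≡ 3 (mod 4), so (35/47) = −(47/35).
Reduce top mod 35: now compute (12/35).
Pull out 2^2: since 35 ≡ 3 (mod 8), (2/35) = -1, so (2/35)^2 = +1.
Reciprocity: 3 ≡ 3 and 35 ≡ 3 (mod 4), so (3/35) = −(35/3).
Reduce top mod 3: now compute (2/3).
Pull out 2: since 3 ≡ 3 (mod 8), (2/3) = -1.
Reached (1/3) = 1. Collecting the sign flips along the way, the symbol is -1.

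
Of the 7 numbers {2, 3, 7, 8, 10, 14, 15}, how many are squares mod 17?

(2/17) = +1 → QR.
(3/17) = -1 → non-residue.
(7/17) = -1 → non-residue.
(8/17) = +1 → QR.
(10/17) = -1 → non-residue.
(14/17) = -1 → non-residue.
(15/17) = +1 → QR.
Total quadratic residues among the 7: 3.

3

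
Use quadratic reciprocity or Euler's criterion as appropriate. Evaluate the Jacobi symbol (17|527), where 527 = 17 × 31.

Reciprocity: 17 ≡ 1 and 527 ≡ 3 (mod 4), so (17/527) = +(527/17).
Reduce top mod 17: now compute (0/17).
Top reduces to 0: gcd > 1, so the symbol is 0.

0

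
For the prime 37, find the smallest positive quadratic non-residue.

(2/37) = −1, so 2 is the smallest positive non-residue mod 37.

2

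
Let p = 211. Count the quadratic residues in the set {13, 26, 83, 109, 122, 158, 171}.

(13/211) = +1 → QR.
(26/211) = -1 → non-residue.
(83/211) = +1 → QR.
(109/211) = +1 → QR.
(122/211) = +1 → QR.
(158/211) = -1 → non-residue.
(171/211) = +1 → QR.
Total quadratic residues among the 7: 5.

5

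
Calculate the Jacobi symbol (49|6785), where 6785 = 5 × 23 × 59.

Reciprocity: 49 ≡ 1 and 6785 ≡ 1 (mod 4), so (49/6785) = +(6785/49).
Reduce top mod 49: now compute (23/49).
Reciprocity: 23 ≡ 3 and 49 ≡ 1 (mod 4), so (23/49) = +(49/23).
Reduce top mod 23: now compute (3/23).
Reciprocity: 3 ≡ 3 and 23 ≡ 3 (mod 4), so (3/23) = −(23/3).
Reduce top mod 3: now compute (2/3).
Pull out 2: since 3 ≡ 3 (mod 8), (2/3) = -1.
Reached (1/3) = 1. Collecting the sign flips along the way, the symbol is +1.

1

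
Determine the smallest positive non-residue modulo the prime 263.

5

(2/263) = +1, so 2 is a residue.
(3/263) = +1, so 3 is a residue.
(4/263) = +1, so 4 is a residue.
(5/263) = −1, so 5 is the smallest positive non-residue mod 263.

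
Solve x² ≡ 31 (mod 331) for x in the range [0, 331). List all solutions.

32, 299

Since 331 ≡ 3 (mod 4), a square root of 31 is 31^((331+1)/4) = 31^83 mod 331.
Repeated squaring: 31^2≡299, 31^4≡31, 31^8≡299, 31^16≡31, 31^32≡299, 31^64≡31 (mod 331).
31^83 = 31^(64+16+2+1) ≡ 299 (mod 331).
Check: 299² = 89401 ≡ 31 (mod 331). The two roots are 32 and 299.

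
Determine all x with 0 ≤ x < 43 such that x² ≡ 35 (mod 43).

Since 43 ≡ 3 (mod 4), a square root of 35 is 35^((43+1)/4) = 35^11 mod 43.
Repeated squaring: 35^2≡21, 35^4≡11, 35^8≡35 (mod 43).
35^11 = 35^(8+2+1) ≡ 11 (mod 43).
Check: 11² = 121 ≡ 35 (mod 43). The two roots are 11 and 32.

11, 32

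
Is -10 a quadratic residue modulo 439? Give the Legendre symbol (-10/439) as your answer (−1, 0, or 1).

-1

First reduce: -10 ≡ 429 (mod 439).
Reciprocity: 429 ≡ 1 and 439 ≡ 3 (mod 4), so (429/439) = +(439/429).
Reduce top mod 429: now compute (10/429).
Pull out 2: since 429 ≡ 5 (mod 8), (2/429) = -1.
Reciprocity: 5 ≡ 1 and 429 ≡ 1 (mod 4), so (5/429) = +(429/5).
Reduce top mod 5: now compute (4/5).
Pull out 2^2: since 5 ≡ 5 (mod 8), (2/5) = -1, so (2/5)^2 = +1.
Reached (1/5) = 1. Collecting the sign flips along the way, the symbol is -1.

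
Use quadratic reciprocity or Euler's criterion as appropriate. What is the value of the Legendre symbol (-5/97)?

-1

First reduce: -5 ≡ 92 (mod 97).
Pull out 2^2: since 97 ≡ 1 (mod 8), (2/97) = +1, so (2/97)^2 = +1.
Reciprocity: 23 ≡ 3 and 97 ≡ 1 (mod 4), so (23/97) = +(97/23).
Reduce top mod 23: now compute (5/23).
Reciprocity: 5 ≡ 1 and 23 ≡ 3 (mod 4), so (5/23) = +(23/5).
Reduce top mod 5: now compute (3/5).
Reciprocity: 3 ≡ 3 and 5 ≡ 1 (mod 4), so (3/5) = +(5/3).
Reduce top mod 3: now compute (2/3).
Pull out 2: since 3 ≡ 3 (mod 8), (2/3) = -1.
Reached (1/3) = 1. Collecting the sign flips along the way, the symbol is -1.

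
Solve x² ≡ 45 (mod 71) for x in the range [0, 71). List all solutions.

20, 51

Since 71 ≡ 3 (mod 4), a square root of 45 is 45^((71+1)/4) = 45^18 mod 71.
Repeated squaring: 45^2≡37, 45^4≡20, 45^8≡45, 45^16≡37 (mod 71).
45^18 = 45^(16+2) ≡ 20 (mod 71).
Check: 20² = 400 ≡ 45 (mod 71). The two roots are 20 and 51.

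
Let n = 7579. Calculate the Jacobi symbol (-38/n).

First reduce: -38 ≡ 7541 (mod 7579).
Reciprocity: 7541 ≡ 1 and 7579 ≡ 3 (mod 4), so (7541/7579) = +(7579/7541).
Reduce top mod 7541: now compute (38/7541).
Pull out 2: since 7541 ≡ 5 (mod 8), (2/7541) = -1.
Reciprocity: 19 ≡ 3 and 7541 ≡ 1 (mod 4), so (19/7541) = +(7541/19).
Reduce top mod 19: now compute (17/19).
Reciprocity: 17 ≡ 1 and 19 ≡ 3 (mod 4), so (17/19) = +(19/17).
Reduce top mod 17: now compute (2/17).
Pull out 2: since 17 ≡ 1 (mod 8), (2/17) = +1.
Reached (1/17) = 1. Collecting the sign flips along the way, the symbol is -1.

-1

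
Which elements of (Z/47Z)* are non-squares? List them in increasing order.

5,10,11,13,15,19,20,22,23,26,29,30,31,33,35,38,39,40,41,43,44,45,46

Square k = 1,…,23 (k and 47−k give the same square):
1²=1, 2²=4, 3²=9, 4²=16, 5²=25, 6²=36, 7²≡2, 8²≡17, 9²≡34, 10²≡6, 11²≡27, 12²≡3, 13²≡28, 14²≡8, 15²≡37, 16²≡21, 17²≡7, 18²≡42, 19²≡32, 20²≡24, 21²≡18, 22²≡14, 23²≡12 (mod 47).
The residues are {1, 2, 3, 4, 6, 7, 8, 9, 12, 14, 16, 17, 18, 21, 24, 25, 27, 28, 32, 34, 36, 37, 42}; the non-residues are the remaining 23 nonzero classes.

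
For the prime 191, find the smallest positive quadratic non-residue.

(2/191) = +1, so 2 is a residue.
(3/191) = +1, so 3 is a residue.
(4/191) = +1, so 4 is a residue.
(5/191) = +1, so 5 is a residue.
(6/191) = +1, so 6 is a residue.
(7/191) = −1, so 7 is the smallest positive non-residue mod 191.

7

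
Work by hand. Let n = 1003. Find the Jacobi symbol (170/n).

Pull out 2: since 1003 ≡ 3 (mod 8), (2/1003) = -1.
Reciprocity: 85 ≡ 1 and 1003 ≡ 3 (mod 4), so (85/1003) = +(1003/85).
Reduce top mod 85: now compute (68/85).
Pull out 2^2: since 85 ≡ 5 (mod 8), (2/85) = -1, so (2/85)^2 = +1.
Reciprocity: 17 ≡ 1 and 85 ≡ 1 (mod 4), so (17/85) = +(85/17).
Reduce top mod 17: now compute (0/17).
Top reduces to 0: gcd > 1, so the symbol is 0.

0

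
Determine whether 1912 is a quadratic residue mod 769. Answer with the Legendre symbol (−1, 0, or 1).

-1

First reduce: 1912 ≡ 374 (mod 769).
Pull out 2: since 769 ≡ 1 (mod 8), (2/769) = +1.
Reciprocity: 187 ≡ 3 and 769 ≡ 1 (mod 4), so (187/769) = +(769/187).
Reduce top mod 187: now compute (21/187).
Reciprocity: 21 ≡ 1 and 187 ≡ 3 (mod 4), so (21/187) = +(187/21).
Reduce top mod 21: now compute (19/21).
Reciprocity: 19 ≡ 3 and 21 ≡ 1 (mod 4), so (19/21) = +(21/19).
Reduce top mod 19: now compute (2/19).
Pull out 2: since 19 ≡ 3 (mod 8), (2/19) = -1.
Reached (1/19) = 1. Collecting the sign flips along the way, the symbol is -1.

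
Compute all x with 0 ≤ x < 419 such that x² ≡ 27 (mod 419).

Since 419 ≡ 3 (mod 4), a square root of 27 is 27^((419+1)/4) = 27^105 mod 419.
Repeated squaring: 27^2≡310, 27^4≡149, 27^8≡413, 27^16≡36, 27^32≡39, 27^64≡264 (mod 419).
27^105 = 27^(64+32+8+1) ≡ 87 (mod 419).
Check: 87² = 7569 ≡ 27 (mod 419). The two roots are 87 and 332.

87, 332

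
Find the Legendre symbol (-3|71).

-1

Euler's criterion: (-3/71) ≡ 68^35 (mod 71).
68^2 ≡ 9 (mod 71)
68^4 ≡ 10 (mod 71)
68^8 ≡ 29 (mod 71)
68^16 ≡ 60 (mod 71)
68^32 ≡ 50 (mod 71)
68^35 = 68^(32+2+1) ≡ 70 (mod 71).
Result is 70 ≡ −1, so (-3/71) = −1.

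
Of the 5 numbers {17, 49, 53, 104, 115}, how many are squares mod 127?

(17/127) = +1 → QR.
(49/127) = +1 → QR.
(53/127) = -1 → non-residue.
(104/127) = +1 → QR.
(115/127) = +1 → QR.
Total quadratic residues among the 5: 4.

4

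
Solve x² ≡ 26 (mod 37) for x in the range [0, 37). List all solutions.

10, 27

37 ≡ 1 (mod 4), so we find a root by search.
Trying successive values, 10² = 100 ≡ 26 (mod 37). The other root is 37 − 10 = 27.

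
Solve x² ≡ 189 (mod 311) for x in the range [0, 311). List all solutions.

Since 311 ≡ 3 (mod 4), a square root of 189 is 189^((311+1)/4) = 189^78 mod 311.
Repeated squaring: 189^2≡267, 189^4≡70, 189^8≡235, 189^16≡178, 189^32≡273, 189^64≡200 (mod 311).
189^78 = 189^(64+8+4+2) ≡ 237 (mod 311).
Check: 237² = 56169 ≡ 189 (mod 311). The two roots are 74 and 237.

74, 237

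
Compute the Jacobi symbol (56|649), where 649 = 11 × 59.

-1

Pull out 2^3: since 649 ≡ 1 (mod 8), (2/649) = +1, so (2/649)^3 = +1.
Reciprocity: 7 ≡ 3 and 649 ≡ 1 (mod 4), so (7/649) = +(649/7).
Reduce top mod 7: now compute (5/7).
Reciprocity: 5 ≡ 1 and 7 ≡ 3 (mod 4), so (5/7) = +(7/5).
Reduce top mod 5: now compute (2/5).
Pull out 2: since 5 ≡ 5 (mod 8), (2/5) = -1.
Reached (1/5) = 1. Collecting the sign flips along the way, the symbol is -1.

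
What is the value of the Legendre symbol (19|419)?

Reciprocity: 19 ≡ 3 and 419 ≡ 3 (mod 4), so (19/419) = −(419/19).
Reduce top mod 19: now compute (1/19).
Reached (1/19) = 1. Collecting the sign flips along the way, the symbol is -1.

-1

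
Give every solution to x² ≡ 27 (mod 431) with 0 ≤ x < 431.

108, 323

Since 431 ≡ 3 (mod 4), a square root of 27 is 27^((431+1)/4) = 27^108 mod 431.
Repeated squaring: 27^2≡298, 27^4≡18, 27^8≡324, 27^16≡243, 27^32≡2, 27^64≡4 (mod 431).
27^108 = 27^(64+32+8+4) ≡ 108 (mod 431).
Check: 108² = 11664 ≡ 27 (mod 431). The two roots are 108 and 323.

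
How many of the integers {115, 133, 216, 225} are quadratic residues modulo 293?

4

(115/293) = +1 → QR.
(133/293) = +1 → QR.
(216/293) = +1 → QR.
(225/293) = +1 → QR.
Total quadratic residues among the 4: 4.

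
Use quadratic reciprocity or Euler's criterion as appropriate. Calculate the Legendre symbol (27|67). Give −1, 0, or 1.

Euler's criterion: (27/67) ≡ 27^33 (mod 67).
27^2 ≡ 59 (mod 67)
27^4 ≡ 64 (mod 67)
27^8 ≡ 9 (mod 67)
27^16 ≡ 14 (mod 67)
27^32 ≡ 62 (mod 67)
27^33 = 27^(32+1) ≡ 66 (mod 67).
Result is 66 ≡ −1, so (27/67) = −1.

-1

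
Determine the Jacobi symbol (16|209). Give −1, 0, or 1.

1

Pull out 2^4: since 209 ≡ 1 (mod 8), (2/209) = +1, so (2/209)^4 = +1.
Reached (1/209) = 1. Collecting the sign flips along the way, the symbol is +1.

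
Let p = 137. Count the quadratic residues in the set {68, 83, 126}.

2

(68/137) = +1 → QR.
(83/137) = -1 → non-residue.
(126/137) = +1 → QR.
Total quadratic residues among the 3: 2.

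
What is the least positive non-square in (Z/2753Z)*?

(2/2753) = +1, so 2 is a residue.
(3/2753) = −1, so 3 is the smallest positive non-residue mod 2753.

3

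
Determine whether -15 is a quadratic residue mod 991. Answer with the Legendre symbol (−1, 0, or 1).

First reduce: -15 ≡ 976 (mod 991).
Pull out 2^4: since 991 ≡ 7 (mod 8), (2/991) = +1, so (2/991)^4 = +1.
Reciprocity: 61 ≡ 1 and 991 ≡ 3 (mod 4), so (61/991) = +(991/61).
Reduce top mod 61: now compute (15/61).
Reciprocity: 15 ≡ 3 and 61 ≡ 1 (mod 4), so (15/61) = +(61/15).
Reduce top mod 15: now compute (1/15).
Reached (1/15) = 1. Collecting the sign flips along the way, the symbol is +1.

1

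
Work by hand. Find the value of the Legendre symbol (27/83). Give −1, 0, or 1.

1

Euler's criterion: (27/83) ≡ 27^41 (mod 83).
27^2 ≡ 65 (mod 83)
27^4 ≡ 75 (mod 83)
27^8 ≡ 64 (mod 83)
27^16 ≡ 29 (mod 83)
27^32 ≡ 11 (mod 83)
27^41 = 27^(32+8+1) ≡ 1 (mod 83).
Result is 1, so (27/83) = 1.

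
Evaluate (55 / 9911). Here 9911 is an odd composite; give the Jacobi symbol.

Reciprocity: 55 ≡ 3 and 9911 ≡ 3 (mod 4), so (55/9911) = −(9911/55).
Reduce top mod 55: now compute (11/55).
Reciprocity: 11 ≡ 3 and 55 ≡ 3 (mod 4), so (11/55) = −(55/11).
Reduce top mod 11: now compute (0/11).
Top reduces to 0: gcd > 1, so the symbol is 0.

0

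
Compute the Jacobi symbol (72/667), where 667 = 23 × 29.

Pull out 2^3: since 667 ≡ 3 (mod 8), (2/667) = -1, so (2/667)^3 = -1.
Reciprocity: 9 ≡ 1 and 667 ≡ 3 (mod 4), so (9/667) = +(667/9).
Reduce top mod 9: now compute (1/9).
Reached (1/9) = 1. Collecting the sign flips along the way, the symbol is -1.

-1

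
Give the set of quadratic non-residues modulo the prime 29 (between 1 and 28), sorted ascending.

2,3,8,10,11,12,14,15,17,18,19,21,26,27

Square k = 1,…,14 (k and 29−k give the same square):
1²=1, 2²=4, 3²=9, 4²=16, 5²=25, 6²≡7, 7²≡20, 8²≡6, 9²≡23, 10²≡13, 11²≡5, 12²≡28, 13²≡24, 14²≡22 (mod 29).
The residues are {1, 4, 5, 6, 7, 9, 13, 16, 20, 22, 23, 24, 25, 28}; the non-residues are the remaining 14 nonzero classes.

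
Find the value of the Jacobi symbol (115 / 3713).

1

Reciprocity: 115 ≡ 3 and 3713 ≡ 1 (mod 4), so (115/3713) = +(3713/115).
Reduce top mod 115: now compute (33/115).
Reciprocity: 33 ≡ 1 and 115 ≡ 3 (mod 4), so (33/115) = +(115/33).
Reduce top mod 33: now compute (16/33).
Pull out 2^4: since 33 ≡ 1 (mod 8), (2/33) = +1, so (2/33)^4 = +1.
Reached (1/33) = 1. Collecting the sign flips along the way, the symbol is +1.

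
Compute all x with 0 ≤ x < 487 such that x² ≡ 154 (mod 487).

Since 487 ≡ 3 (mod 4), a square root of 154 is 154^((487+1)/4) = 154^122 mod 487.
Repeated squaring: 154^2≡340, 154^4≡181, 154^8≡132, 154^16≡379, 154^32≡463, 154^64≡89 (mod 487).
154^122 = 154^(64+32+16+8+2) ≡ 288 (mod 487).
Check: 288² = 82944 ≡ 154 (mod 487). The two roots are 199 and 288.

199, 288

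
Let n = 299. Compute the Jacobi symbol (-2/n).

1

First reduce: -2 ≡ 297 (mod 299).
Reciprocity: 297 ≡ 1 and 299 ≡ 3 (mod 4), so (297/299) = +(299/297).
Reduce top mod 297: now compute (2/297).
Pull out 2: since 297 ≡ 1 (mod 8), (2/297) = +1.
Reached (1/297) = 1. Collecting the sign flips along the way, the symbol is +1.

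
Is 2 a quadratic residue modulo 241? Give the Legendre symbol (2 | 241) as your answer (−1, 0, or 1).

Euler's criterion: (2/241) ≡ 2^120 (mod 241).
2^2 ≡ 4 (mod 241)
2^4 ≡ 16 (mod 241)
2^8 ≡ 15 (mod 241)
2^16 ≡ 225 (mod 241)
2^32 ≡ 15 (mod 241)
2^64 ≡ 225 (mod 241)
2^120 = 2^(64+32+16+8) ≡ 1 (mod 241).
Result is 1, so (2/241) = 1.

1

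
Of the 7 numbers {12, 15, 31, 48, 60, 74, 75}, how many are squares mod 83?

(12/83) = +1 → QR.
(15/83) = -1 → non-residue.
(31/83) = +1 → QR.
(48/83) = +1 → QR.
(60/83) = -1 → non-residue.
(74/83) = -1 → non-residue.
(75/83) = +1 → QR.
Total quadratic residues among the 7: 4.

4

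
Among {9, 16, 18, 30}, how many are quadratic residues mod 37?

(9/37) = +1 → QR.
(16/37) = +1 → QR.
(18/37) = -1 → non-residue.
(30/37) = +1 → QR.
Total quadratic residues among the 4: 3.

3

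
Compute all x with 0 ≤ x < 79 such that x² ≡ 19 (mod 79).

Since 79 ≡ 3 (mod 4), a square root of 19 is 19^((79+1)/4) = 19^20 mod 79.
Repeated squaring: 19^2≡45, 19^4≡50, 19^8≡51, 19^16≡73 (mod 79).
19^20 = 19^(16+4) ≡ 16 (mod 79).
Check: 16² = 256 ≡ 19 (mod 79). The two roots are 16 and 63.

16, 63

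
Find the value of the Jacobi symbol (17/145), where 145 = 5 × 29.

Reciprocity: 17 ≡ 1 and 145 ≡ 1 (mod 4), so (17/145) = +(145/17).
Reduce top mod 17: now compute (9/17).
Reciprocity: 9 ≡ 1 and 17 ≡ 1 (mod 4), so (9/17) = +(17/9).
Reduce top mod 9: now compute (8/9).
Pull out 2^3: since 9 ≡ 1 (mod 8), (2/9) = +1, so (2/9)^3 = +1.
Reached (1/9) = 1. Collecting the sign flips along the way, the symbol is +1.

1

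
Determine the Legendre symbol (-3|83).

First reduce: -3 ≡ 80 (mod 83).
Pull out 2^4: since 83 ≡ 3 (mod 8), (2/83) = -1, so (2/83)^4 = +1.
Reciprocity: 5 ≡ 1 and 83 ≡ 3 (mod 4), so (5/83) = +(83/5).
Reduce top mod 5: now compute (3/5).
Reciprocity: 3 ≡ 3 and 5 ≡ 1 (mod 4), so (3/5) = +(5/3).
Reduce top mod 3: now compute (2/3).
Pull out 2: since 3 ≡ 3 (mod 8), (2/3) = -1.
Reached (1/3) = 1. Collecting the sign flips along the way, the symbol is -1.

-1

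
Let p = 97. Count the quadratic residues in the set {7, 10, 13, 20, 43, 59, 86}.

2

(7/97) = -1 → non-residue.
(10/97) = -1 → non-residue.
(13/97) = -1 → non-residue.
(20/97) = -1 → non-residue.
(43/97) = +1 → QR.
(59/97) = -1 → non-residue.
(86/97) = +1 → QR.
Total quadratic residues among the 7: 2.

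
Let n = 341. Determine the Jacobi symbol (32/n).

-1

Pull out 2^5: since 341 ≡ 5 (mod 8), (2/341) = -1, so (2/341)^5 = -1.
Reached (1/341) = 1. Collecting the sign flips along the way, the symbol is -1.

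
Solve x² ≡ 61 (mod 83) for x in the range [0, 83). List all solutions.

12, 71

Since 83 ≡ 3 (mod 4), a square root of 61 is 61^((83+1)/4) = 61^21 mod 83.
Repeated squaring: 61^2≡69, 61^4≡30, 61^8≡70, 61^16≡3 (mod 83).
61^21 = 61^(16+4+1) ≡ 12 (mod 83).
Check: 12² = 144 ≡ 61 (mod 83). The two roots are 12 and 71.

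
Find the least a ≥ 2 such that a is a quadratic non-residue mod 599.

7

(2/599) = +1, so 2 is a residue.
(3/599) = +1, so 3 is a residue.
(4/599) = +1, so 4 is a residue.
(5/599) = +1, so 5 is a residue.
(6/599) = +1, so 6 is a residue.
(7/599) = −1, so 7 is the smallest positive non-residue mod 599.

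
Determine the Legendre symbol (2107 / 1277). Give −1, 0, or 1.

First reduce: 2107 ≡ 830 (mod 1277).
Pull out 2: since 1277 ≡ 5 (mod 8), (2/1277) = -1.
Reciprocity: 415 ≡ 3 and 1277 ≡ 1 (mod 4), so (415/1277) = +(1277/415).
Reduce top mod 415: now compute (32/415).
Pull out 2^5: since 415 ≡ 7 (mod 8), (2/415) = +1, so (2/415)^5 = +1.
Reached (1/415) = 1. Collecting the sign flips along the way, the symbol is -1.

-1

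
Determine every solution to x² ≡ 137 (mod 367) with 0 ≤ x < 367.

Since 367 ≡ 3 (mod 4), a square root of 137 is 137^((367+1)/4) = 137^92 mod 367.
Repeated squaring: 137^2≡52, 137^4≡135, 137^8≡242, 137^16≡211, 137^32≡114, 137^64≡151 (mod 367).
137^92 = 137^(64+16+8+4) ≡ 258 (mod 367).
Check: 258² = 66564 ≡ 137 (mod 367). The two roots are 109 and 258.

109, 258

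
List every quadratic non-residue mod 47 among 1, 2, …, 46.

5,10,11,13,15,19,20,22,23,26,29,30,31,33,35,38,39,40,41,43,44,45,46

Square k = 1,…,23 (k and 47−k give the same square):
1²=1, 2²=4, 3²=9, 4²=16, 5²=25, 6²=36, 7²≡2, 8²≡17, 9²≡34, 10²≡6, 11²≡27, 12²≡3, 13²≡28, 14²≡8, 15²≡37, 16²≡21, 17²≡7, 18²≡42, 19²≡32, 20²≡24, 21²≡18, 22²≡14, 23²≡12 (mod 47).
The residues are {1, 2, 3, 4, 6, 7, 8, 9, 12, 14, 16, 17, 18, 21, 24, 25, 27, 28, 32, 34, 36, 37, 42}; the non-residues are the remaining 23 nonzero classes.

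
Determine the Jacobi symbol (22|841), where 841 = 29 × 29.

1

Pull out 2: since 841 ≡ 1 (mod 8), (2/841) = +1.
Reciprocity: 11 ≡ 3 and 841 ≡ 1 (mod 4), so (11/841) = +(841/11).
Reduce top mod 11: now compute (5/11).
Reciprocity: 5 ≡ 1 and 11 ≡ 3 (mod 4), so (5/11) = +(11/5).
Reduce top mod 5: now compute (1/5).
Reached (1/5) = 1. Collecting the sign flips along the way, the symbol is +1.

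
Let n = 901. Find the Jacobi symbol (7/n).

-1

Reciprocity: 7 ≡ 3 and 901 ≡ 1 (mod 4), so (7/901) = +(901/7).
Reduce top mod 7: now compute (5/7).
Reciprocity: 5 ≡ 1 and 7 ≡ 3 (mod 4), so (5/7) = +(7/5).
Reduce top mod 5: now compute (2/5).
Pull out 2: since 5 ≡ 5 (mod 8), (2/5) = -1.
Reached (1/5) = 1. Collecting the sign flips along the way, the symbol is -1.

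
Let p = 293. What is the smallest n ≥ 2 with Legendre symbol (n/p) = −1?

2

(2/293) = −1, so 2 is the smallest positive non-residue mod 293.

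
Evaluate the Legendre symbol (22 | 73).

-1

Pull out 2: since 73 ≡ 1 (mod 8), (2/73) = +1.
Reciprocity: 11 ≡ 3 and 73 ≡ 1 (mod 4), so (11/73) = +(73/11).
Reduce top mod 11: now compute (7/11).
Reciprocity: 7 ≡ 3 and 11 ≡ 3 (mod 4), so (7/11) = −(11/7).
Reduce top mod 7: now compute (4/7).
Pull out 2^2: since 7 ≡ 7 (mod 8), (2/7) = +1, so (2/7)^2 = +1.
Reached (1/7) = 1. Collecting the sign flips along the way, the symbol is -1.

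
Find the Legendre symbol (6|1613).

Pull out 2: since 1613 ≡ 5 (mod 8), (2/1613) = -1.
Reciprocity: 3 ≡ 3 and 1613 ≡ 1 (mod 4), so (3/1613) = +(1613/3).
Reduce top mod 3: now compute (2/3).
Pull out 2: since 3 ≡ 3 (mod 8), (2/3) = -1.
Reached (1/3) = 1. Collecting the sign flips along the way, the symbol is +1.

1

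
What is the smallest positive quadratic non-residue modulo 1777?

5

(2/1777) = +1, so 2 is a residue.
(3/1777) = +1, so 3 is a residue.
(4/1777) = +1, so 4 is a residue.
(5/1777) = −1, so 5 is the smallest positive non-residue mod 1777.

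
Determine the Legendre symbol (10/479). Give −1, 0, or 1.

1

Pull out 2: since 479 ≡ 7 (mod 8), (2/479) = +1.
Reciprocity: 5 ≡ 1 and 479 ≡ 3 (mod 4), so (5/479) = +(479/5).
Reduce top mod 5: now compute (4/5).
Pull out 2^2: since 5 ≡ 5 (mod 8), (2/5) = -1, so (2/5)^2 = +1.
Reached (1/5) = 1. Collecting the sign flips along the way, the symbol is +1.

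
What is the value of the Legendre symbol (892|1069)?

1

Pull out 2^2: since 1069 ≡ 5 (mod 8), (2/1069) = -1, so (2/1069)^2 = +1.
Reciprocity: 223 ≡ 3 and 1069 ≡ 1 (mod 4), so (223/1069) = +(1069/223).
Reduce top mod 223: now compute (177/223).
Reciprocity: 177 ≡ 1 and 223 ≡ 3 (mod 4), so (177/223) = +(223/177).
Reduce top mod 177: now compute (46/177).
Pull out 2: since 177 ≡ 1 (mod 8), (2/177) = +1.
Reciprocity: 23 ≡ 3 and 177 ≡ 1 (mod 4), so (23/177) = +(177/23).
Reduce top mod 23: now compute (16/23).
Pull out 2^4: since 23 ≡ 7 (mod 8), (2/23) = +1, so (2/23)^4 = +1.
Reached (1/23) = 1. Collecting the sign flips along the way, the symbol is +1.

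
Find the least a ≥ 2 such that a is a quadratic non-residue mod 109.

(2/109) = −1, so 2 is the smallest positive non-residue mod 109.

2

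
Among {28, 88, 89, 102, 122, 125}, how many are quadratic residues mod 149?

4

(28/149) = +1 → QR.
(88/149) = +1 → QR.
(89/149) = -1 → non-residue.
(102/149) = +1 → QR.
(122/149) = -1 → non-residue.
(125/149) = +1 → QR.
Total quadratic residues among the 6: 4.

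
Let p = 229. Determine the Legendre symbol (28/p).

-1

Pull out 2^2: since 229 ≡ 5 (mod 8), (2/229) = -1, so (2/229)^2 = +1.
Reciprocity: 7 ≡ 3 and 229 ≡ 1 (mod 4), so (7/229) = +(229/7).
Reduce top mod 7: now compute (5/7).
Reciprocity: 5 ≡ 1 and 7 ≡ 3 (mod 4), so (5/7) = +(7/5).
Reduce top mod 5: now compute (2/5).
Pull out 2: since 5 ≡ 5 (mod 8), (2/5) = -1.
Reached (1/5) = 1. Collecting the sign flips along the way, the symbol is -1.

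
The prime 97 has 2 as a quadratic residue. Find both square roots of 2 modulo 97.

97 ≡ 1 (mod 4), so we find a root by search.
Trying successive values, 14² = 196 ≡ 2 (mod 97). The other root is 97 − 14 = 83.

14, 83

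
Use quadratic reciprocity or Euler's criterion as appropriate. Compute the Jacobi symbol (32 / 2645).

Pull out 2^5: since 2645 ≡ 5 (mod 8), (2/2645) = -1, so (2/2645)^5 = -1.
Reached (1/2645) = 1. Collecting the sign flips along the way, the symbol is -1.

-1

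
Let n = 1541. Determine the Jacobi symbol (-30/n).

First reduce: -30 ≡ 1511 (mod 1541).
Reciprocity: 1511 ≡ 3 and 1541 ≡ 1 (mod 4), so (1511/1541) = +(1541/1511).
Reduce top mod 1511: now compute (30/1511).
Pull out 2: since 1511 ≡ 7 (mod 8), (2/1511) = +1.
Reciprocity: 15 ≡ 3 and 1511 ≡ 3 (mod 4), so (15/1511) = −(1511/15).
Reduce top mod 15: now compute (11/15).
Reciprocity: 11 ≡ 3 and 15 ≡ 3 (mod 4), so (11/15) = −(15/11).
Reduce top mod 11: now compute (4/11).
Pull out 2^2: since 11 ≡ 3 (mod 8), (2/11) = -1, so (2/11)^2 = +1.
Reached (1/11) = 1. Collecting the sign flips along the way, the symbol is +1.

1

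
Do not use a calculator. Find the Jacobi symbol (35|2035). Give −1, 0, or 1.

Reciprocity: 35 ≡ 3 and 2035 ≡ 3 (mod 4), so (35/2035) = −(2035/35).
Reduce top mod 35: now compute (5/35).
Reciprocity: 5 ≡ 1 and 35 ≡ 3 (mod 4), so (5/35) = +(35/5).
Reduce top mod 5: now compute (0/5).
Top reduces to 0: gcd > 1, so the symbol is 0.

0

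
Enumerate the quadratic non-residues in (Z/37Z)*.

Square k = 1,…,18 (k and 37−k give the same square):
1²=1, 2²=4, 3²=9, 4²=16, 5²=25, 6²=36, 7²≡12, 8²≡27, 9²≡7, 10²≡26, 11²≡10, 12²≡33, 13²≡21, 14²≡11, 15²≡3, 16²≡34, 17²≡30, 18²≡28 (mod 37).
The residues are {1, 3, 4, 7, 9, 10, 11, 12, 16, 21, 25, 26, 27, 28, 30, 33, 34, 36}; the non-residues are the remaining 18 nonzero classes.

2 5 6 8 13 14 15 17 18 19 20 22 23 24 29 31 32 35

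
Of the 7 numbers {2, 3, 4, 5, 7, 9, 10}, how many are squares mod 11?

(2/11) = -1 → non-residue.
(3/11) = +1 → QR.
(4/11) = +1 → QR.
(5/11) = +1 → QR.
(7/11) = -1 → non-residue.
(9/11) = +1 → QR.
(10/11) = -1 → non-residue.
Total quadratic residues among the 7: 4.

4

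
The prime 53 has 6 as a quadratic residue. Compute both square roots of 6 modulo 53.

53 ≡ 1 (mod 4), so we find a root by search.
Trying successive values, 18² = 324 ≡ 6 (mod 53). The other root is 53 − 18 = 35.

18, 35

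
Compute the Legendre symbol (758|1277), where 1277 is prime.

Pull out 2: since 1277 ≡ 5 (mod 8), (2/1277) = -1.
Reciprocity: 379 ≡ 3 and 1277 ≡ 1 (mod 4), so (379/1277) = +(1277/379).
Reduce top mod 379: now compute (140/379).
Pull out 2^2: since 379 ≡ 3 (mod 8), (2/379) = -1, so (2/379)^2 = +1.
Reciprocity: 35 ≡ 3 and 379 ≡ 3 (mod 4), so (35/379) = −(379/35).
Reduce top mod 35: now compute (29/35).
Reciprocity: 29 ≡ 1 and 35 ≡ 3 (mod 4), so (29/35) = +(35/29).
Reduce top mod 29: now compute (6/29).
Pull out 2: since 29 ≡ 5 (mod 8), (2/29) = -1.
Reciprocity: 3 ≡ 3 and 29 ≡ 1 (mod 4), so (3/29) = +(29/3).
Reduce top mod 3: now compute (2/3).
Pull out 2: since 3 ≡ 3 (mod 8), (2/3) = -1.
Reached (1/3) = 1. Collecting the sign flips along the way, the symbol is +1.

1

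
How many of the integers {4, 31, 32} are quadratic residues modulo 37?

(4/37) = +1 → QR.
(31/37) = -1 → non-residue.
(32/37) = -1 → non-residue.
Total quadratic residues among the 3: 1.

1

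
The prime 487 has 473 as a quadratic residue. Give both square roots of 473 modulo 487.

Since 487 ≡ 3 (mod 4), a square root of 473 is 473^((487+1)/4) = 473^122 mod 487.
Repeated squaring: 473^2≡196, 473^4≡430, 473^8≡327, 473^16≡276, 473^32≡204, 473^64≡221 (mod 487).
473^122 = 473^(64+32+16+8+2) ≡ 156 (mod 487).
Check: 156² = 24336 ≡ 473 (mod 487). The two roots are 156 and 331.

156, 331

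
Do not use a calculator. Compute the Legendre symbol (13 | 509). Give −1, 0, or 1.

Euler's criterion: (13/509) ≡ 13^254 (mod 509).
13^2 ≡ 169 (mod 509)
13^4 ≡ 57 (mod 509)
13^8 ≡ 195 (mod 509)
13^16 ≡ 359 (mod 509)
13^32 ≡ 104 (mod 509)
13^64 ≡ 127 (mod 509)
13^128 ≡ 350 (mod 509)
13^254 = 13^(128+64+32+16+8+4+2) ≡ 508 (mod 509).
Result is 508 ≡ −1, so (13/509) = −1.

-1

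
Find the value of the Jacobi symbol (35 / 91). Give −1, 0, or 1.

0

Reciprocity: 35 ≡ 3 and 91 ≡ 3 (mod 4), so (35/91) = −(91/35).
Reduce top mod 35: now compute (21/35).
Reciprocity: 21 ≡ 1 and 35 ≡ 3 (mod 4), so (21/35) = +(35/21).
Reduce top mod 21: now compute (14/21).
Pull out 2: since 21 ≡ 5 (mod 8), (2/21) = -1.
Reciprocity: 7 ≡ 3 and 21 ≡ 1 (mod 4), so (7/21) = +(21/7).
Reduce top mod 7: now compute (0/7).
Top reduces to 0: gcd > 1, so the symbol is 0.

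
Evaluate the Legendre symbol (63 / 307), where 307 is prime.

1

Euler's criterion: (63/307) ≡ 63^153 (mod 307).
63^2 ≡ 285 (mod 307)
63^4 ≡ 177 (mod 307)
63^8 ≡ 15 (mod 307)
63^16 ≡ 225 (mod 307)
63^32 ≡ 277 (mod 307)
63^64 ≡ 286 (mod 307)
63^128 ≡ 134 (mod 307)
63^153 = 63^(128+16+8+1) ≡ 1 (mod 307).
Result is 1, so (63/307) = 1.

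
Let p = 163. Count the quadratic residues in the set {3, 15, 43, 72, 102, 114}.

2

(3/163) = -1 → non-residue.
(15/163) = +1 → QR.
(43/163) = +1 → QR.
(72/163) = -1 → non-residue.
(102/163) = -1 → non-residue.
(114/163) = -1 → non-residue.
Total quadratic residues among the 6: 2.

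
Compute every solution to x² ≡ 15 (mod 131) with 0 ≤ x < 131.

43, 88

Since 131 ≡ 3 (mod 4), a square root of 15 is 15^((131+1)/4) = 15^33 mod 131.
Repeated squaring: 15^2≡94, 15^4≡59, 15^8≡75, 15^16≡123, 15^32≡64 (mod 131).
15^33 = 15^(32+1) ≡ 43 (mod 131).
Check: 43² = 1849 ≡ 15 (mod 131). The two roots are 43 and 88.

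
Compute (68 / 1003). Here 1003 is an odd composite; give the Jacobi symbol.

0

Pull out 2^2: since 1003 ≡ 3 (mod 8), (2/1003) = -1, so (2/1003)^2 = +1.
Reciprocity: 17 ≡ 1 and 1003 ≡ 3 (mod 4), so (17/1003) = +(1003/17).
Reduce top mod 17: now compute (0/17).
Top reduces to 0: gcd > 1, so the symbol is 0.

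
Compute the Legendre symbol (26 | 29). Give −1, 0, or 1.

-1

Pull out 2: since 29 ≡ 5 (mod 8), (2/29) = -1.
Reciprocity: 13 ≡ 1 and 29 ≡ 1 (mod 4), so (13/29) = +(29/13).
Reduce top mod 13: now compute (3/13).
Reciprocity: 3 ≡ 3 and 13 ≡ 1 (mod 4), so (3/13) = +(13/3).
Reduce top mod 3: now compute (1/3).
Reached (1/3) = 1. Collecting the sign flips along the way, the symbol is -1.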